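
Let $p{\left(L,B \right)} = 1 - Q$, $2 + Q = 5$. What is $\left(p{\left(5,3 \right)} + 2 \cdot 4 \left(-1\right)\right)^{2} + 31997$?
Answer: $32097$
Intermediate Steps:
$Q = 3$ ($Q = -2 + 5 = 3$)
$p{\left(L,B \right)} = -2$ ($p{\left(L,B \right)} = 1 - 3 = -2$)
$\left(p{\left(5,3 \right)} + 2 \cdot 4 \left(-1\right)\right)^{2} + 31997 = \left(-2 + 2 \cdot 4 \left(-1\right)\right)^{2} + 31997 = \left(-2 + 8 \left(-1\right)\right)^{2} + 31997 = \left(-2 - 8\right)^{2} + 31997 = \left(-10\right)^{2} + 31997 = 100 + 31997 = 32097$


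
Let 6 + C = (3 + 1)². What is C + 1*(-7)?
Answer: 3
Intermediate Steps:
C = 10 (C = -6 + (3 + 1)² = -6 + 4² = -6 + 16 = 10)
C + 1*(-7) = 10 + 1*(-7) = 10 - 7 = 3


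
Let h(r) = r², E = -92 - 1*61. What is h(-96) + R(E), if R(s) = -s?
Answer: 9369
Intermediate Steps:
E = -153 (E = -92 - 61 = -153)
h(-96) + R(E) = (-96)² - 1*(-153) = 9216 + 153 = 9369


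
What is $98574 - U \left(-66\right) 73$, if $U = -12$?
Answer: $40758$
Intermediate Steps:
$98574 - U \left(-66\right) 73 = 98574 - \left(-12\right) \left(-66\right) 73 = 98574 - 792 \cdot 73 = 98574 - 57816 = 40758$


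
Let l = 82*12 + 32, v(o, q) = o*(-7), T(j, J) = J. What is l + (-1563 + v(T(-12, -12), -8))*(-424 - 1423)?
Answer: 2732729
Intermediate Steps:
v(o, q) = -7*o
l = 1016 (l = 984 + 32 = 1016)
l + (-1563 + v(T(-12, -12), -8))*(-424 - 1423) = 1016 + (-1563 - 7*(-12))*(-424 - 1423) = 1016 + (-1563 + 84)*(-1847) = 1016 - 1479*(-1847) = 1016 + 2731713 = 2732729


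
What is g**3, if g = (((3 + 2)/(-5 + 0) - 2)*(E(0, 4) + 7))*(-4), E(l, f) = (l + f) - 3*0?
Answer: 2299968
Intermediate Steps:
E(l, f) = f + l (E(l, f) = (f + l) + 0 = f + l)
g = 132 (g = (((3 + 2)/(-5 + 0) - 2)*((4 + 0) + 7))*(-4) = ((5/(-5) - 2)*(4 + 7))*(-4) = ((5*(-1/5) - 2)*11)*(-4) = ((-1 - 2)*11)*(-4) = -3*11*(-4) = -33*(-4) = 132)
g**3 = 132**3 = 2299968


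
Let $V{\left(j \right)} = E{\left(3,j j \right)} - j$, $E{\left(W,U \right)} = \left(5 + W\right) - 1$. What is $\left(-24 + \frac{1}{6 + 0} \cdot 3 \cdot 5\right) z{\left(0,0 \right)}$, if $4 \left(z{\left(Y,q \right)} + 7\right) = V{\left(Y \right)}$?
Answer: $\frac{903}{8} \approx 112.88$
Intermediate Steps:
$E{\left(W,U \right)} = 4 + W$
$V{\left(j \right)} = 7 - j$ ($V{\left(j \right)} = \left(4 + 3\right) - j = 7 - j$)
$z{\left(Y,q \right)} = - \frac{21}{4} - \frac{Y}{4}$ ($z{\left(Y,q \right)} = -7 + \frac{7 - Y}{4} = -7 - \left(- \frac{7}{4} + \frac{Y}{4}\right) = - \frac{21}{4} - \frac{Y}{4}$)
$\left(-24 + \frac{1}{6 + 0} \cdot 3 \cdot 5\right) z{\left(0,0 \right)} = \left(-24 + \frac{1}{6 + 0} \cdot 3 \cdot 5\right) \left(- \frac{21}{4} - 0\right) = \left(-24 + \frac{1}{6} \cdot 3 \cdot 5\right) \left(- \frac{21}{4} + 0\right) = \left(-24 + \frac{1}{6} \cdot 3 \cdot 5\right) \left(- \frac{21}{4}\right) = \left(-24 + \frac{1}{2} \cdot 5\right) \left(- \frac{21}{4}\right) = \left(-24 + \frac{5}{2}\right) \left(- \frac{21}{4}\right) = \left(- \frac{43}{2}\right) \left(- \frac{21}{4}\right) = \frac{903}{8}$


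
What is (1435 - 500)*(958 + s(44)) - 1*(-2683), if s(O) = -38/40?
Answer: 3590099/4 ≈ 8.9753e+5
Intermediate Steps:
s(O) = -19/20 (s(O) = -38*1/40 = -19/20)
(1435 - 500)*(958 + s(44)) - 1*(-2683) = (1435 - 500)*(958 - 19/20) - 1*(-2683) = 935*(19141/20) + 2683 = 3579367/4 + 2683 = 3590099/4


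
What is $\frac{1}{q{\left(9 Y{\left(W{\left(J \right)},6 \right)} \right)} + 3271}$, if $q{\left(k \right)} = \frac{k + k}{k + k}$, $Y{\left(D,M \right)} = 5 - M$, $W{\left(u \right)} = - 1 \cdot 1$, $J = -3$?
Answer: $\frac{1}{3272} \approx 0.00030562$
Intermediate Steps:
$W{\left(u \right)} = -1$ ($W{\left(u \right)} = \left(-1\right) 1 = -1$)
$q{\left(k \right)} = 1$ ($q{\left(k \right)} = \frac{2 k}{2 k} = 2 k \frac{1}{2 k} = 1$)
$\frac{1}{q{\left(9 Y{\left(W{\left(J \right)},6 \right)} \right)} + 3271} = \frac{1}{1 + 3271} = \frac{1}{3272}$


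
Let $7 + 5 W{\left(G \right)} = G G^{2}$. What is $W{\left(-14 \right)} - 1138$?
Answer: $- \frac{8441}{5} \approx -1688.2$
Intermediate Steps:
$W{\left(G \right)} = - \frac{7}{5} + \frac{G^{3}}{5}$ ($W{\left(G \right)} = - \frac{7}{5} + \frac{G G^{2}}{5} = - \frac{7}{5} + \frac{G^{3}}{5}$)
$W{\left(-14 \right)} - 1138 = \left(- \frac{7}{5} + \frac{\left(-14\right)^{3}}{5}\right) - 1138 = \left(- \frac{7}{5} + \frac{1}{5} \left(-2744\right)\right) - 1138 = \left(- \frac{7}{5} - \frac{2744}{5}\right) - 1138 = - \frac{2751}{5} - 1138 = - \frac{8441}{5}$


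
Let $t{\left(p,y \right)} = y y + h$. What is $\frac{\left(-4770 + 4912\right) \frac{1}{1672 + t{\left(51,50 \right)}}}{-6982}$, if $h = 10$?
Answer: $- \frac{71}{14599362} \approx -4.8632 \cdot 10^{-6}$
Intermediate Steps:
$t{\left(p,y \right)} = 10 + y^{2}$ ($t{\left(p,y \right)} = y y + 10 = y^{2} + 10 = 10 + y^{2}$)
$\frac{\left(-4770 + 4912\right) \frac{1}{1672 + t{\left(51,50 \right)}}}{-6982} = \frac{\left(-4770 + 4912\right) \frac{1}{1672 + \left(10 + 50^{2}\right)}}{-6982} = \frac{142}{1672 + \left(10 + 2500\right)} \left(- \frac{1}{6982}\right) = \frac{142}{1672 + 2510} \left(- \frac{1}{6982}\right) = \frac{142}{4182} \left(- \frac{1}{6982}\right) = 142 \cdot \frac{1}{4182} \left(- \frac{1}{6982}\right) = \frac{71}{2091} \left(- \frac{1}{6982}\right) = - \frac{71}{14599362}$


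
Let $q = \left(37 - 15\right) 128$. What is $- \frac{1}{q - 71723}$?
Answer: $\frac{1}{68907} \approx 1.4512 \cdot 10^{-5}$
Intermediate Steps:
$q = 2816$ ($q = 22 \cdot 128 = 2816$)
$- \frac{1}{q - 71723} = - \frac{1}{2816 - 71723} = - \frac{1}{-68907} = \left(-1\right) \left(- \frac{1}{68907}\right) = \frac{1}{68907}$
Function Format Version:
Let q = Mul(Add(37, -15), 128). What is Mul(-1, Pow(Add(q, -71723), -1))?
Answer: Rational(1, 68907) ≈ 1.4512e-5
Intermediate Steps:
q = 2816 (q = Mul(22, 128) = 2816)
Mul(-1, Pow(Add(q, -71723), -1)) = Mul(-1, Pow(Add(2816, -71723), -1)) = Mul(-1, Pow(-68907, -1)) = Mul(-1, Rational(-1, 68907)) = Rational(1, 68907)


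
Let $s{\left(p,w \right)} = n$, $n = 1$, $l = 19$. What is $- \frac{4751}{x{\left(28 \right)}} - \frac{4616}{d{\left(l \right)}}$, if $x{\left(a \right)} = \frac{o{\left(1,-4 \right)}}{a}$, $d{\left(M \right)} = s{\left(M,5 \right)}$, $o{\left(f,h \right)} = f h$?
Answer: $28641$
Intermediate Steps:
$s{\left(p,w \right)} = 1$
$d{\left(M \right)} = 1$
$x{\left(a \right)} = - \frac{4}{a}$ ($x{\left(a \right)} = \frac{1 \left(-4\right)}{a} = - \frac{4}{a}$)
$- \frac{4751}{x{\left(28 \right)}} - \frac{4616}{d{\left(l \right)}} = - \frac{4751}{\left(-4\right) \frac{1}{28}} - \frac{4616}{1} = - \frac{4751}{\left(-4\right) \frac{1}{28}} - 4616 = - \frac{4751}{- \frac{1}{7}} - 4616 = \left(-4751\right) \left(-7\right) - 4616 = 33257 - 4616 = 28641$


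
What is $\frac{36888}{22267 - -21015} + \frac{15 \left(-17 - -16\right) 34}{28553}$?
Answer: $\frac{515594622}{617915473} \approx 0.83441$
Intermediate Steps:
$\frac{36888}{22267 - -21015} + \frac{15 \left(-17 - -16\right) 34}{28553} = \frac{36888}{22267 + 21015} + 15 \left(-17 + 16\right) 34 \cdot \frac{1}{28553} = \frac{36888}{43282} + 15 \left(-1\right) 34 \cdot \frac{1}{28553} = 36888 \cdot \frac{1}{43282} + \left(-15\right) 34 \cdot \frac{1}{28553} = \frac{18444}{21641} - \frac{510}{28553} = \frac{515594622}{617915473}$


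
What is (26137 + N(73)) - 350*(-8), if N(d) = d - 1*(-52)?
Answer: 29062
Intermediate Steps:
N(d) = 52 + d (N(d) = d + 52 = 52 + d)
(26137 + N(73)) - 350*(-8) = (26137 + (52 + 73)) - 350*(-8) = (26137 + 125) + 2800 = 26262 + 2800 = 29062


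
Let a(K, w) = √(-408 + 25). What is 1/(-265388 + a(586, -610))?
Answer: -265388/70430790927 - I*√383/70430790927 ≈ -3.7681e-6 - 2.7787e-10*I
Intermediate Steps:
a(K, w) = I*√383 (a(K, w) = √(-383) = I*√383)
1/(-265388 + a(586, -610)) = 1/(-265388 + I*√383)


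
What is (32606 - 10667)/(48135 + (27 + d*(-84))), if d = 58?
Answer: 7313/14430 ≈ 0.50679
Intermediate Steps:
(32606 - 10667)/(48135 + (27 + d*(-84))) = (32606 - 10667)/(48135 + (27 + 58*(-84))) = 21939/(48135 + (27 - 4872)) = 21939/(48135 - 4845) = 21939/43290 = 21939*(1/43290) = 7313/14430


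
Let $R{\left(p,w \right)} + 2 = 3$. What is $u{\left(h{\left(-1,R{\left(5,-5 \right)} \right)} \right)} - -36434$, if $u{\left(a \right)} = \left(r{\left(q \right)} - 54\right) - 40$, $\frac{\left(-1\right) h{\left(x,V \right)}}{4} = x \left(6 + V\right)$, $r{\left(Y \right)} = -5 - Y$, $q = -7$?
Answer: $36342$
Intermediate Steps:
$R{\left(p,w \right)} = 1$ ($R{\left(p,w \right)} = -2 + 3 = 1$)
$h{\left(x,V \right)} = - 4 x \left(6 + V\right)$
$u{\left(a \right)} = -92$ ($u{\left(a \right)} = \left(\left(-5 - -7\right) - 54\right) - 40 = \left(\left(-5 + 7\right) - 54\right) - 40 = \left(2 - 54\right) - 40 = -52 - 40 = -92$)
$u{\left(h{\left(-1,R{\left(5,-5 \right)} \right)} \right)} - -36434 = -92 - -36434 = -92 + 36434 = 36342$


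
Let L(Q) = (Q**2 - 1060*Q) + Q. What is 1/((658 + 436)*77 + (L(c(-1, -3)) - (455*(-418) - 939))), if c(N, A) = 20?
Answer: 1/254587 ≈ 3.9279e-6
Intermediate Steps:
L(Q) = Q**2 - 1059*Q
1/((658 + 436)*77 + (L(c(-1, -3)) - (455*(-418) - 939))) = 1/((658 + 436)*77 + (20*(-1059 + 20) - (455*(-418) - 939))) = 1/(1094*77 + (20*(-1039) - (-190190 - 939))) = 1/(84238 + (-20780 - 1*(-191129))) = 1/(84238 + (-20780 + 191129)) = 1/(84238 + 170349) = 1/254587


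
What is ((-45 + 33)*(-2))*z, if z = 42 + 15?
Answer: 1368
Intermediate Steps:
z = 57
((-45 + 33)*(-2))*z = ((-45 + 33)*(-2))*57 = -12*(-2)*57 = 24*57 = 1368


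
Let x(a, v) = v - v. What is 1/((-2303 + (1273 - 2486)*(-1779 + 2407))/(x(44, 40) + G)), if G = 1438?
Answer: -1438/764067 ≈ -0.0018820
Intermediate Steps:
x(a, v) = 0
1/((-2303 + (1273 - 2486)*(-1779 + 2407))/(x(44, 40) + G)) = 1/((-2303 + (1273 - 2486)*(-1779 + 2407))/(0 + 1438)) = 1/((-2303 - 1213*628)/1438) = 1/((-2303 - 761764)*(1/1438)) = 1/(-764067*1/1438) = 1/(-764067/1438) = -1438/764067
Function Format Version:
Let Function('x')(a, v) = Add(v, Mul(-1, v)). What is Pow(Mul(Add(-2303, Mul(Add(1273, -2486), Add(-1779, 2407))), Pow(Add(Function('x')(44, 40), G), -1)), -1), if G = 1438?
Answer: Rational(-1438, 764067) ≈ -0.0018820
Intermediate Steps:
Function('x')(a, v) = 0
Pow(Mul(Add(-2303, Mul(Add(1273, -2486), Add(-1779, 2407))), Pow(Add(Function('x')(44, 40), G), -1)), -1) = Pow(Mul(Add(-2303, Mul(Add(1273, -2486), Add(-1779, 2407))), Pow(Add(0, 1438), -1)), -1) = Pow(Mul(Add(-2303, Mul(-1213, 628)), Pow(1438, -1)), -1) = Pow(Mul(Add(-2303, -761764), Rational(1, 1438)), -1) = Pow(Mul(-764067, Rational(1, 1438)), -1) = Pow(Rational(-764067, 1438), -1) = Rational(-1438, 764067)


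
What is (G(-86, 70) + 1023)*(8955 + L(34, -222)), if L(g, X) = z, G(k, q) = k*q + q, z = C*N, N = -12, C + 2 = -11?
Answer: -44889897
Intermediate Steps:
C = -13 (C = -2 - 11 = -13)
z = 156 (z = -13*(-12) = 156)
G(k, q) = q + k*q
L(g, X) = 156
(G(-86, 70) + 1023)*(8955 + L(34, -222)) = (70*(1 - 86) + 1023)*(8955 + 156) = (70*(-85) + 1023)*9111 = (-5950 + 1023)*9111 = -4927*9111 = -44889897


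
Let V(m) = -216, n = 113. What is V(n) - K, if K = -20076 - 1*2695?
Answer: 22555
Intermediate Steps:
K = -22771 (K = -20076 - 2695 = -22771)
V(n) - K = -216 - 1*(-22771) = -216 + 22771 = 22555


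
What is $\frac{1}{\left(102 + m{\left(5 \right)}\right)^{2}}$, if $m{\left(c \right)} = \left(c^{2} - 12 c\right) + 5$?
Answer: $\frac{1}{5184} \approx 0.0001929$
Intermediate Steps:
$m{\left(c \right)} = 5 + c^{2} - 12 c$
$\frac{1}{\left(102 + m{\left(5 \right)}\right)^{2}} = \frac{1}{\left(102 + \left(5 + 5^{2} - 60\right)\right)^{2}} = \frac{1}{\left(102 + \left(5 + 25 - 60\right)\right)^{2}} = \frac{1}{\left(102 - 30\right)^{2}} = \frac{1}{72^{2}} = \frac{1}{5184}$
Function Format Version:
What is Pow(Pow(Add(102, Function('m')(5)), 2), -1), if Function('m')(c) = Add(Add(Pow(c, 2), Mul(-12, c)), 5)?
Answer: Rational(1, 5184) ≈ 0.00019290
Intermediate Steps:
Function('m')(c) = Add(5, Pow(c, 2), Mul(-12, c))
Pow(Pow(Add(102, Function('m')(5)), 2), -1) = Pow(Pow(Add(102, Add(5, Pow(5, 2), Mul(-12, 5))), 2), -1) = Pow(Pow(Add(102, Add(5, 25, -60)), 2), -1) = Pow(Pow(Add(102, -30), 2), -1) = Pow(Pow(72, 2), -1) = Pow(5184, -1) = Rational(1, 5184)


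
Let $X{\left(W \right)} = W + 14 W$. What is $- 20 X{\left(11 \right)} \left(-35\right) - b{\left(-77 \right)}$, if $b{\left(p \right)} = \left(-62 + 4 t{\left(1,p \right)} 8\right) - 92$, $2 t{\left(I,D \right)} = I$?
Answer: $115638$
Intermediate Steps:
$t{\left(I,D \right)} = \frac{I}{2}$
$X{\left(W \right)} = 15 W$
$b{\left(p \right)} = -138$ ($b{\left(p \right)} = \left(-62 + 4 \cdot \frac{1}{2} \cdot 1 \cdot 8\right) - 92 = \left(-62 + 4 \cdot \frac{1}{2} \cdot 8\right) - 92 = \left(-62 + 2 \cdot 8\right) - 92 = \left(-62 + 16\right) - 92 = -46 - 92 = -138$)
$- 20 X{\left(11 \right)} \left(-35\right) - b{\left(-77 \right)} = - 20 \cdot 15 \cdot 11 \left(-35\right) - -138 = \left(-20\right) 165 \left(-35\right) + 138 = \left(-3300\right) \left(-35\right) + 138 = 115500 + 138 = 115638$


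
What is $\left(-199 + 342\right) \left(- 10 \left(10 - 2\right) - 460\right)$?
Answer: $-77220$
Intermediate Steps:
$\left(-199 + 342\right) \left(- 10 \left(10 - 2\right) - 460\right) = 143 \left(\left(-10\right) 8 - 460\right) = 143 \left(-80 - 460\right) = 143 \left(-540\right) = -77220$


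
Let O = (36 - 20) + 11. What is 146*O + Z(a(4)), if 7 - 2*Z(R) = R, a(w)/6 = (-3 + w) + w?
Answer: 7861/2 ≈ 3930.5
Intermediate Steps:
O = 27 (O = 16 + 11 = 27)
a(w) = -18 + 12*w (a(w) = 6*((-3 + w) + w) = 6*(-3 + 2*w) = -18 + 12*w)
Z(R) = 7/2 - R/2
146*O + Z(a(4)) = 146*27 + (7/2 - (-18 + 12*4)/2) = 3942 + (7/2 - (-18 + 48)/2) = 3942 + (7/2 - 1/2*30) = 3942 + (7/2 - 15) = 3942 - 23/2 = 7861/2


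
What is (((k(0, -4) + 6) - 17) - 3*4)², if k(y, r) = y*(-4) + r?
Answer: 729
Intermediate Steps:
k(y, r) = r - 4*y (k(y, r) = -4*y + r = r - 4*y)
(((k(0, -4) + 6) - 17) - 3*4)² = ((((-4 - 4*0) + 6) - 17) - 3*4)² = ((((-4 + 0) + 6) - 17) - 12)² = (((-4 + 6) - 17) - 12)² = ((2 - 17) - 12)² = (-15 - 12)² = (-27)² = 729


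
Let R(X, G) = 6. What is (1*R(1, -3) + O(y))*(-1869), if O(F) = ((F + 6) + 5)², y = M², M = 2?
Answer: -431739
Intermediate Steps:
y = 4 (y = 2² = 4)
O(F) = (11 + F)² (O(F) = ((6 + F) + 5)² = (11 + F)²)
(1*R(1, -3) + O(y))*(-1869) = (1*6 + (11 + 4)²)*(-1869) = (6 + 15²)*(-1869) = (6 + 225)*(-1869) = 231*(-1869) = -431739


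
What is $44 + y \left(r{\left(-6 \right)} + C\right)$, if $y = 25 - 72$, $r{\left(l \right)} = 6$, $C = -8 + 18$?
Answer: $-708$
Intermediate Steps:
$C = 10$
$y = -47$ ($y = 25 - 72 = -47$)
$44 + y \left(r{\left(-6 \right)} + C\right) = 44 - 47 \left(6 + 10\right) = 44 - 752 = -708$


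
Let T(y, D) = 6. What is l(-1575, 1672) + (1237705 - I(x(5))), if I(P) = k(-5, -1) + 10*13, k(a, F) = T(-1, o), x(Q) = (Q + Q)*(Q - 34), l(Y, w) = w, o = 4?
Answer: 1239241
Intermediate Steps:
x(Q) = 2*Q*(-34 + Q) (x(Q) = (2*Q)*(-34 + Q) = 2*Q*(-34 + Q))
k(a, F) = 6
I(P) = 136 (I(P) = 6 + 10*13 = 6 + 130 = 136)
l(-1575, 1672) + (1237705 - I(x(5))) = 1672 + (1237705 - 1*136) = 1672 + (1237705 - 136) = 1672 + 1237569 = 1239241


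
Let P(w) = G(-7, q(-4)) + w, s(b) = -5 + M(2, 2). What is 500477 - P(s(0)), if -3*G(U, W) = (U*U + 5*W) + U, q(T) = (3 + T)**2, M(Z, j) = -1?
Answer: 1501496/3 ≈ 5.0050e+5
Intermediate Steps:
s(b) = -6 (s(b) = -5 - 1 = -6)
G(U, W) = -5*W/3 - U/3 - U**2/3 (G(U, W) = -((U*U + 5*W) + U)/3 = -((U**2 + 5*W) + U)/3 = -(U + U**2 + 5*W)/3 = -5*W/3 - U/3 - U**2/3)
P(w) = -47/3 + w (P(w) = (-5*(3 - 4)**2/3 - 1/3*(-7) - 1/3*(-7)**2) + w = (-5/3*(-1)**2 + 7/3 - 1/3*49) + w = (-5/3*1 + 7/3 - 49/3) + w = (-5/3 + 7/3 - 49/3) + w = -47/3 + w)
500477 - P(s(0)) = 500477 - (-47/3 - 6) = 500477 - 1*(-65/3) = 500477 + 65/3 = 1501496/3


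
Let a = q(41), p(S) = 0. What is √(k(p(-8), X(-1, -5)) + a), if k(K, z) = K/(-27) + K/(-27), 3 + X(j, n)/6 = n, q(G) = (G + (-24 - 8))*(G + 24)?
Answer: 3*√65 ≈ 24.187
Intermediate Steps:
q(G) = (-32 + G)*(24 + G) (q(G) = (G - 32)*(24 + G) = (-32 + G)*(24 + G))
a = 585 (a = -768 + 41² - 8*41 = -768 + 1681 - 328 = 585)
X(j, n) = -18 + 6*n
k(K, z) = -2*K/27 (k(K, z) = K*(-1/27) + K*(-1/27) = -K/27 - K/27 = -2*K/27)
√(k(p(-8), X(-1, -5)) + a) = √(-2/27*0 + 585) = √(0 + 585) = √585 = 3*√65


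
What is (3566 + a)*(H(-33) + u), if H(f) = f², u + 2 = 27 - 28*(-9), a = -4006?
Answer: -601040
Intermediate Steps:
u = 277 (u = -2 + (27 - 28*(-9)) = -2 + (27 + 252) = -2 + 279 = 277)
(3566 + a)*(H(-33) + u) = (3566 - 4006)*((-33)² + 277) = -440*(1089 + 277) = -440*1366 = -601040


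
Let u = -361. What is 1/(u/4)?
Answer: -4/361 ≈ -0.011080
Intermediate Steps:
1/(u/4) = 1/(-361/4) = -4/361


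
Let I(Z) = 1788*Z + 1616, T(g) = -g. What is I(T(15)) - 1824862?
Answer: -1850066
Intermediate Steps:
I(Z) = 1616 + 1788*Z
I(T(15)) - 1824862 = (1616 + 1788*(-1*15)) - 1824862 = (1616 + 1788*(-15)) - 1824862 = (1616 - 26820) - 1824862 = -25204 - 1824862 = -1850066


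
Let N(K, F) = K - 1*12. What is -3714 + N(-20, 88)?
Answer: -3746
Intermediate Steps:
N(K, F) = -12 + K (N(K, F) = K - 12 = -12 + K)
-3714 + N(-20, 88) = -3714 + (-12 - 20) = -3714 - 32 = -3746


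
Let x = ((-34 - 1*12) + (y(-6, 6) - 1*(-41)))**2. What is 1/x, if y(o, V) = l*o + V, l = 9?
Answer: 1/2809 ≈ 0.00035600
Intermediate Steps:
y(o, V) = V + 9*o (y(o, V) = 9*o + V = V + 9*o)
x = 2809 (x = ((-34 - 1*12) + ((6 + 9*(-6)) - 1*(-41)))**2 = ((-34 - 12) + ((6 - 54) + 41))**2 = (-46 + (-48 + 41))**2 = (-46 - 7)**2 = (-53)**2 = 2809)
1/x = 1/2809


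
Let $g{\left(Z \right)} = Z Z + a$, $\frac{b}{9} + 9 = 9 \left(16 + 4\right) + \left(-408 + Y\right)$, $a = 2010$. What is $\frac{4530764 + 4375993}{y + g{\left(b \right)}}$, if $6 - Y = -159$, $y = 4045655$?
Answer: $\frac{8906757}{4467569} \approx 1.9936$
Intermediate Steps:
$Y = 165$ ($Y = 6 - -159 = 6 + 159 = 165$)
$b = -648$ ($b = -81 + 9 \left(9 \left(16 + 4\right) + \left(-408 + 165\right)\right) = -81 + 9 \left(9 \cdot 20 - 243\right) = -81 + 9 \left(180 - 243\right) = -81 + 9 \left(-63\right) = -81 - 567 = -648$)
$g{\left(Z \right)} = 2010 + Z^{2}$ ($g{\left(Z \right)} = Z Z + 2010 = Z^{2} + 2010 = 2010 + Z^{2}$)
$\frac{4530764 + 4375993}{y + g{\left(b \right)}} = \frac{4530764 + 4375993}{4045655 + \left(2010 + \left(-648\right)^{2}\right)} = \frac{8906757}{4045655 + \left(2010 + 419904\right)} = \frac{8906757}{4045655 + 421914} = \frac{8906757}{4467569}$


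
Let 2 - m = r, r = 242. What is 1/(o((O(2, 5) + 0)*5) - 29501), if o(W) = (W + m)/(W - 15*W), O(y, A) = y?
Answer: -14/412991 ≈ -3.3899e-5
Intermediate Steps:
m = -240 (m = 2 - 1*242 = 2 - 242 = -240)
o(W) = -(-240 + W)/(14*W) (o(W) = (W - 240)/(W - 15*W) = (-240 + W)/((-14*W)) = (-240 + W)*(-1/(14*W)) = -(-240 + W)/(14*W))
1/(o((O(2, 5) + 0)*5) - 29501) = 1/((240 - (2 + 0)*5)/(14*(((2 + 0)*5))) - 29501) = 1/((240 - 2*5)/(14*((2*5))) - 29501) = 1/((1/14)*(240 - 1*10)/10 - 29501) = 1/((1/14)*(⅒)*(240 - 10) - 29501) = 1/((1/14)*(⅒)*230 - 29501) = 1/(23/14 - 29501) = 1/(-412991/14) = -14/412991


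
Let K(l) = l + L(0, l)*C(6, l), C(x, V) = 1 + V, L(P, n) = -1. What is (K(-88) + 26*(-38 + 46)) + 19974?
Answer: 20181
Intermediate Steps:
K(l) = -1 (K(l) = l - (1 + l) = l + (-1 - l) = -1)
(K(-88) + 26*(-38 + 46)) + 19974 = (-1 + 26*(-38 + 46)) + 19974 = (-1 + 26*8) + 19974 = (-1 + 208) + 19974 = 207 + 19974 = 20181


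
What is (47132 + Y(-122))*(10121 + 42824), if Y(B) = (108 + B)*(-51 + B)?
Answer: 2623636530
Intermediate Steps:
Y(B) = (-51 + B)*(108 + B)
(47132 + Y(-122))*(10121 + 42824) = (47132 + (-5508 + (-122)² + 57*(-122)))*(10121 + 42824) = (47132 + (-5508 + 14884 - 6954))*52945 = (47132 + 2422)*52945 = 49554*52945 = 2623636530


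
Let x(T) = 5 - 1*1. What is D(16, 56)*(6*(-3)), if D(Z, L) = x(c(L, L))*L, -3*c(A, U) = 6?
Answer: -4032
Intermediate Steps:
c(A, U) = -2 (c(A, U) = -⅓*6 = -2)
x(T) = 4 (x(T) = 5 - 1 = 4)
D(Z, L) = 4*L
D(16, 56)*(6*(-3)) = (4*56)*(6*(-3)) = 224*(-18) = -4032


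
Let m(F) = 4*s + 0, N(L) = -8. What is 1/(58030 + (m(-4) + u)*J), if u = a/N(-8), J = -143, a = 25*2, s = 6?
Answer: 4/221967 ≈ 1.8021e-5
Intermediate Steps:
a = 50
m(F) = 24 (m(F) = 4*6 + 0 = 24 + 0 = 24)
u = -25/4 (u = 50/(-8) = 50*(-1/8) = -25/4 ≈ -6.2500)
1/(58030 + (m(-4) + u)*J) = 1/(58030 + (24 - 25/4)*(-143)) = 1/(58030 + (71/4)*(-143)) = 1/(58030 - 10153/4) = 1/(221967/4) = 4/221967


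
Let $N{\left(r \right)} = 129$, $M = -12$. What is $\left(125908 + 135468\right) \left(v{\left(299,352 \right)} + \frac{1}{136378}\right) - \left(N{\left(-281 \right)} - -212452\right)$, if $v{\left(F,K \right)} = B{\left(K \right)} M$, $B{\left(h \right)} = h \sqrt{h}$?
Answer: $- \frac{14495555121}{68189} - 4416208896 \sqrt{22} \approx -2.0714 \cdot 10^{10}$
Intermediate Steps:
$B{\left(h \right)} = h^{\frac{3}{2}}$
$v{\left(F,K \right)} = - 12 K^{\frac{3}{2}}$ ($v{\left(F,K \right)} = K^{\frac{3}{2}} \left(-12\right) = - 12 K^{\frac{3}{2}}$)
$\left(125908 + 135468\right) \left(v{\left(299,352 \right)} + \frac{1}{136378}\right) - \left(N{\left(-281 \right)} - -212452\right) = \left(125908 + 135468\right) \left(- 12 \cdot 352^{\frac{3}{2}} + \frac{1}{136378}\right) - \left(129 - -212452\right) = 261376 \left(- 12 \cdot 1408 \sqrt{22} + \frac{1}{136378}\right) - \left(129 + 212452\right) = 261376 \left(- 16896 \sqrt{22} + \frac{1}{136378}\right) - 212581 = 261376 \left(\frac{1}{136378} - 16896 \sqrt{22}\right) - 212581 = \left(\frac{130688}{68189} - 4416208896 \sqrt{22}\right) - 212581 = - \frac{14495555121}{68189} - 4416208896 \sqrt{22}$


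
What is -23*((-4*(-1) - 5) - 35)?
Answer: 828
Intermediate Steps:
-23*((-4*(-1) - 5) - 35) = -23*((4 - 5) - 35) = -23*(-1 - 35) = -23*(-36) = 828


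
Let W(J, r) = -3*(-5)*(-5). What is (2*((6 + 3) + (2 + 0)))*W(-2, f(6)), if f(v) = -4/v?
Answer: -1650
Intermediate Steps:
W(J, r) = -75 (W(J, r) = 15*(-5) = -75)
(2*((6 + 3) + (2 + 0)))*W(-2, f(6)) = (2*((6 + 3) + (2 + 0)))*(-75) = (2*(9 + 2))*(-75) = (2*11)*(-75) = 22*(-75) = -1650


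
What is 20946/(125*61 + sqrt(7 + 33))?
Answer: 10647550/3876039 - 13964*sqrt(10)/19380195 ≈ 2.7447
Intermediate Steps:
20946/(125*61 + sqrt(7 + 33)) = 20946/(7625 + sqrt(40)) = 20946/(7625 + 2*sqrt(10))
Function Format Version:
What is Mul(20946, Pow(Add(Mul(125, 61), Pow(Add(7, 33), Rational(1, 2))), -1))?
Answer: Add(Rational(10647550, 3876039), Mul(Rational(-13964, 19380195), Pow(10, Rational(1, 2)))) ≈ 2.7447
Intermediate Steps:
Mul(20946, Pow(Add(Mul(125, 61), Pow(Add(7, 33), Rational(1, 2))), -1)) = Mul(20946, Pow(Add(7625, Pow(40, Rational(1, 2))), -1)) = Mul(20946, Pow(Add(7625, Mul(2, Pow(10, Rational(1, 2)))), -1))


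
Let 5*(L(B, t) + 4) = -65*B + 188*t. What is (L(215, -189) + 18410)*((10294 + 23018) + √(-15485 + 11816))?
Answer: 1416526176/5 + 42523*I*√3669/5 ≈ 2.8331e+8 + 5.1514e+5*I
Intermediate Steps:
L(B, t) = -4 - 13*B + 188*t/5 (L(B, t) = -4 + (-65*B + 188*t)/5 = -4 + (-13*B + 188*t/5) = -4 - 13*B + 188*t/5)
(L(215, -189) + 18410)*((10294 + 23018) + √(-15485 + 11816)) = ((-4 - 13*215 + (188/5)*(-189)) + 18410)*((10294 + 23018) + √(-15485 + 11816)) = ((-4 - 2795 - 35532/5) + 18410)*(33312 + √(-3669)) = (-49527/5 + 18410)*(33312 + I*√3669) = 42523*(33312 + I*√3669)/5 = 1416526176/5 + 42523*I*√3669/5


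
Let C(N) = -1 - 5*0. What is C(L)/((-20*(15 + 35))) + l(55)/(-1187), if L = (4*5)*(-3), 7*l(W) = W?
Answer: -46691/8309000 ≈ -0.0056193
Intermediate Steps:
l(W) = W/7
L = -60 (L = 20*(-3) = -60)
C(N) = -1 (C(N) = -1 + 0 = -1)
C(L)/((-20*(15 + 35))) + l(55)/(-1187) = -1/((-20*(15 + 35))) + ((⅐)*55)/(-1187) = -1/((-20*50)) + (55/7)*(-1/1187) = -1/(-1000) - 55/8309 = -1*(-1/1000) - 55/8309 = 1/1000 - 55/8309 = -46691/8309000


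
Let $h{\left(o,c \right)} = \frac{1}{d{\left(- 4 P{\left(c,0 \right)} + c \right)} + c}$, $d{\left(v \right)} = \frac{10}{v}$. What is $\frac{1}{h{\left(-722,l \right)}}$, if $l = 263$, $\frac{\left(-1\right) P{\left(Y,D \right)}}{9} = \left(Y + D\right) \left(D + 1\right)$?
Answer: $\frac{2559263}{9731} \approx 263.0$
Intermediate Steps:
$P{\left(Y,D \right)} = - 9 \left(1 + D\right) \left(D + Y\right)$ ($P{\left(Y,D \right)} = - 9 \left(Y + D\right) \left(D + 1\right) = - 9 \left(D + Y\right) \left(1 + D\right) = - 9 \left(1 + D\right) \left(D + Y\right)$)
$h{\left(o,c \right)} = \frac{1}{c + \frac{10}{37 c}}$ ($h{\left(o,c \right)} = \frac{1}{\frac{10}{- 4 \left(\left(-9\right) 0 - 9 c - 9 \cdot 0^{2} - 0 c\right) + c} + c} = \frac{1}{\frac{10}{- 4 \left(0 - 9 c - 0 + 0\right) + c} + c} = \frac{1}{\frac{10}{- 4 \left(0 - 9 c + 0 + 0\right) + c} + c} = \frac{1}{\frac{10}{- 4 \left(- 9 c\right) + c} + c} = \frac{1}{\frac{10}{36 c + c} + c} = \frac{1}{\frac{10}{37 c} + c} = \frac{1}{c + \frac{10}{37 c}}$)
$\frac{1}{h{\left(-722,l \right)}} = \frac{1}{37 \cdot 263 \frac{1}{10 + 37 \cdot 263^{2}}} = \frac{1}{37 \cdot 263 \frac{1}{10 + 37 \cdot 69169}} = \frac{1}{37 \cdot 263 \frac{1}{10 + 2559253}} = \frac{1}{37 \cdot 263 \cdot \frac{1}{2559263}} = \frac{1}{\frac{9731}{2559263}} = \frac{2559263}{9731}$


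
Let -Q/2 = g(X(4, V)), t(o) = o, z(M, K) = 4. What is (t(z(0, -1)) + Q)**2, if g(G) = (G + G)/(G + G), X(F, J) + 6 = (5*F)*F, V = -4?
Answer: 4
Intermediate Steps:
X(F, J) = -6 + 5*F**2 (X(F, J) = -6 + (5*F)*F = -6 + 5*F**2)
g(G) = 1 (g(G) = (2*G)/((2*G)) = (2*G)*(1/(2*G)) = 1)
Q = -2 (Q = -2*1 = -2)
(t(z(0, -1)) + Q)**2 = (4 - 2)**2 = 2**2 = 4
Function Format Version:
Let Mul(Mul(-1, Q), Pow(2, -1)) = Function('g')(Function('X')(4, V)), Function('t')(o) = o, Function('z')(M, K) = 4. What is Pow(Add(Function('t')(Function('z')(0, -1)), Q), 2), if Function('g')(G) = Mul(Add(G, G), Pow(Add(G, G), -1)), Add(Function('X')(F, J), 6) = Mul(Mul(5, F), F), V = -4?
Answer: 4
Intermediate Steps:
Function('X')(F, J) = Add(-6, Mul(5, Pow(F, 2))) (Function('X')(F, J) = Add(-6, Mul(Mul(5, F), F)) = Add(-6, Mul(5, Pow(F, 2))))
Function('g')(G) = 1 (Function('g')(G) = Mul(Mul(2, G), Pow(Mul(2, G), -1)) = Mul(Mul(2, G), Mul(Rational(1, 2), Pow(G, -1))) = 1)
Q = -2 (Q = Mul(-2, 1) = -2)
Pow(Add(Function('t')(Function('z')(0, -1)), Q), 2) = Pow(Add(4, -2), 2) = Pow(2, 2) = 4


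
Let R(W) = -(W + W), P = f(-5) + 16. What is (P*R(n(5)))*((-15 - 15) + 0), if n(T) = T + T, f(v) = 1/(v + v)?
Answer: 9540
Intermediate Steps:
f(v) = 1/(2*v)
n(T) = 2*T
P = 159/10 (P = (1/2)/(-5) + 16 = (1/2)*(-1/5) + 16 = -1/10 + 16 = 159/10 ≈ 15.900)
R(W) = -2*W
(P*R(n(5)))*((-15 - 15) + 0) = (159*(-4*5)/10)*((-15 - 15) + 0) = (159*(-2*10)/10)*(-30 + 0) = ((159/10)*(-20))*(-30) = -318*(-30) = 9540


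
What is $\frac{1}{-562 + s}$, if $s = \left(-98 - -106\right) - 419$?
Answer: $- \frac{1}{973} \approx -0.0010277$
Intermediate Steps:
$s = -411$ ($s = \left(-98 + 106\right) - 419 = 8 - 419 = -411$)
$\frac{1}{-562 + s} = \frac{1}{-562 - 411} = \frac{1}{-973} = - \frac{1}{973}$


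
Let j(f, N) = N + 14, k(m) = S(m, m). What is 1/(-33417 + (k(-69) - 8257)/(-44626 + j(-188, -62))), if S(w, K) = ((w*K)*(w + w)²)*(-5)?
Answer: -44674/1039520381 ≈ -4.2976e-5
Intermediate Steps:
S(w, K) = -20*K*w³ (S(w, K) = ((K*w)*(2*w)²)*(-5) = ((K*w)*(4*w²))*(-5) = (4*K*w³)*(-5) = -20*K*w³)
k(m) = -20*m⁴ (k(m) = -20*m*m³ = -20*m⁴)
j(f, N) = 14 + N
1/(-33417 + (k(-69) - 8257)/(-44626 + j(-188, -62))) = 1/(-33417 + (-20*(-69)⁴ - 8257)/(-44626 + (14 - 62))) = 1/(-33417 + (-20*22667121 - 8257)/(-44626 - 48)) = 1/(-33417 + (-453342420 - 8257)/(-44674)) = 1/(-33417 - 453350677*(-1/44674)) = 1/(-33417 + 453350677/44674) = 1/(-1039520381/44674) = -44674/1039520381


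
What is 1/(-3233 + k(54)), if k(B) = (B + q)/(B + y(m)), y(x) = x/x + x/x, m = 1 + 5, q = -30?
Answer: -7/22628 ≈ -0.00030935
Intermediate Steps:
m = 6
y(x) = 2 (y(x) = 1 + 1 = 2)
k(B) = (-30 + B)/(2 + B) (k(B) = (B - 30)/(B + 2) = (-30 + B)/(2 + B))
1/(-3233 + k(54)) = 1/(-3233 + (-30 + 54)/(2 + 54)) = 1/(-3233 + 24/56) = 1/(-3233 + (1/56)*24) = 1/(-3233 + 3/7) = 1/(-22628/7) = -7/22628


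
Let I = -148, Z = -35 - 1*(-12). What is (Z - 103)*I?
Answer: 18648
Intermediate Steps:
Z = -23 (Z = -35 + 12 = -23)
(Z - 103)*I = (-23 - 103)*(-148) = -126*(-148) = 18648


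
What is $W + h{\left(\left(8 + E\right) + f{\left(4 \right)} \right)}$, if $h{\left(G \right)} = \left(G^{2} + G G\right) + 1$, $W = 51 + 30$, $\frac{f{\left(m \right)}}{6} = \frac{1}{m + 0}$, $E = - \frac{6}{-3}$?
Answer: $\frac{693}{2} \approx 346.5$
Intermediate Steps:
$E = 2$ ($E = \left(-6\right) \left(- \frac{1}{3}\right) = 2$)
$f{\left(m \right)} = \frac{6}{m}$ ($f{\left(m \right)} = \frac{6}{m + 0} = \frac{6}{m}$)
$W = 81$
$h{\left(G \right)} = 1 + 2 G^{2}$ ($h{\left(G \right)} = \left(G^{2} + G^{2}\right) + 1 = 2 G^{2} + 1 = 1 + 2 G^{2}$)
$W + h{\left(\left(8 + E\right) + f{\left(4 \right)} \right)} = 81 + \left(1 + 2 \left(\left(8 + 2\right) + \frac{6}{4}\right)^{2}\right) = 81 + \left(1 + 2 \left(10 + 6 \cdot \frac{1}{4}\right)^{2}\right) = 81 + \left(1 + 2 \left(10 + \frac{3}{2}\right)^{2}\right) = 81 + \left(1 + 2 \left(\frac{23}{2}\right)^{2}\right) = 81 + \left(1 + 2 \cdot \frac{529}{4}\right) = 81 + \left(1 + \frac{529}{2}\right) = 81 + \frac{531}{2} = \frac{693}{2}$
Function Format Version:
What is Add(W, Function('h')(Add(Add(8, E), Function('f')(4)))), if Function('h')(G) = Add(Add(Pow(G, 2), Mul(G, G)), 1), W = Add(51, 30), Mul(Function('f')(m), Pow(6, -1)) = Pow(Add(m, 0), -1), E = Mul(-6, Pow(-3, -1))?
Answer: Rational(693, 2) ≈ 346.50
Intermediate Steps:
E = 2 (E = Mul(-6, Rational(-1, 3)) = 2)
Function('f')(m) = Mul(6, Pow(m, -1)) (Function('f')(m) = Mul(6, Pow(Add(m, 0), -1)) = Mul(6, Pow(m, -1)))
W = 81
Function('h')(G) = Add(1, Mul(2, Pow(G, 2))) (Function('h')(G) = Add(Add(Pow(G, 2), Pow(G, 2)), 1) = Add(Mul(2, Pow(G, 2)), 1) = Add(1, Mul(2, Pow(G, 2))))
Add(W, Function('h')(Add(Add(8, E), Function('f')(4)))) = Add(81, Add(1, Mul(2, Pow(Add(Add(8, 2), Mul(6, Pow(4, -1))), 2)))) = Add(81, Add(1, Mul(2, Pow(Add(10, Mul(6, Rational(1, 4))), 2)))) = Add(81, Add(1, Mul(2, Pow(Add(10, Rational(3, 2)), 2)))) = Add(81, Add(1, Mul(2, Pow(Rational(23, 2), 2)))) = Add(81, Add(1, Mul(2, Rational(529, 4)))) = Add(81, Add(1, Rational(529, 2))) = Add(81, Rational(531, 2)) = Rational(693, 2)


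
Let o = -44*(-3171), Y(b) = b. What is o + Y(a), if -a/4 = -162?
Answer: 140172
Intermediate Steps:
a = 648 (a = -4*(-162) = 648)
o = 139524
o + Y(a) = 139524 + 648 = 140172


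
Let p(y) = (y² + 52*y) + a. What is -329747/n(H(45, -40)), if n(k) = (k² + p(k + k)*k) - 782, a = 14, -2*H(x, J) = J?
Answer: -329747/73498 ≈ -4.4865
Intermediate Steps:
H(x, J) = -J/2
p(y) = 14 + y² + 52*y (p(y) = (y² + 52*y) + 14 = 14 + y² + 52*y)
n(k) = -782 + k² + k*(14 + 4*k² + 104*k) (n(k) = (k² + (14 + (k + k)² + 52*(k + k))*k) - 782 = (k² + (14 + (2*k)² + 52*(2*k))*k) - 782 = (k² + (14 + 4*k² + 104*k)*k) - 782 = (k² + k*(14 + 4*k² + 104*k)) - 782 = -782 + k² + k*(14 + 4*k² + 104*k))
-329747/n(H(45, -40)) = -329747/(-782 + 4*(-½*(-40))³ + 14*(-½*(-40)) + 105*(-½*(-40))²) = -329747/(-782 + 4*20³ + 14*20 + 105*20²) = -329747/(-782 + 4*8000 + 280 + 105*400) = -329747/(-782 + 32000 + 280 + 42000) = -329747/73498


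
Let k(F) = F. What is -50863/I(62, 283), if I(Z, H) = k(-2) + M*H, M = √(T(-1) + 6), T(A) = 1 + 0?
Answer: -101726/560619 - 14394229*√7/560619 ≈ -68.113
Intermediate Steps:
T(A) = 1
M = √7 (M = √(1 + 6) = √7 ≈ 2.6458)
I(Z, H) = -2 + H*√7 (I(Z, H) = -2 + √7*H = -2 + H*√7)
-50863/I(62, 283) = -50863/(-2 + 283*√7)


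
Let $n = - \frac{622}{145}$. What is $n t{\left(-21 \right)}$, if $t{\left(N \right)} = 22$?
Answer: $- \frac{13684}{145} \approx -94.372$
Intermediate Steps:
$n = - \frac{622}{145}$ ($n = \left(-622\right) \frac{1}{145} = - \frac{622}{145} \approx -4.2897$)
$n t{\left(-21 \right)} = \left(- \frac{622}{145}\right) 22 = - \frac{13684}{145}$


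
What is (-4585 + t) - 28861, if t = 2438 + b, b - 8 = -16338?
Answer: -47338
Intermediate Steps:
b = -16330 (b = 8 - 16338 = -16330)
t = -13892 (t = 2438 - 16330 = -13892)
(-4585 + t) - 28861 = (-4585 - 13892) - 28861 = -18477 - 28861 = -47338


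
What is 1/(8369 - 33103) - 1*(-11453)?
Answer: 283278501/24734 ≈ 11453.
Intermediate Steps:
1/(8369 - 33103) - 1*(-11453) = 1/(-24734) + 11453 = -1/24734 + 11453 = 283278501/24734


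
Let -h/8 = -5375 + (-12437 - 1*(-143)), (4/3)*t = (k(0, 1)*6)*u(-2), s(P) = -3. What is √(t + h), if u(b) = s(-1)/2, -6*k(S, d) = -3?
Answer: √2261578/4 ≈ 375.96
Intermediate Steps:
k(S, d) = ½ (k(S, d) = -⅙*(-3) = ½)
u(b) = -3/2
t = -27/8 (t = 3*(((½)*6)*(-3/2))/4 = 3*(3*(-3/2))/4 = (¾)*(-9/2) = -27/8 ≈ -3.3750)
h = 141352 (h = -8*(-5375 + (-12437 - 1*(-143))) = -8*(-5375 + (-12437 + 143)) = -8*(-5375 - 12294) = -8*(-17669) = 141352)
√(t + h) = √(-27/8 + 141352) = √(1130789/8) = √2261578/4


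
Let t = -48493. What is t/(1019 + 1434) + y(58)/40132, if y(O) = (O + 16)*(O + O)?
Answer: -481266131/24610949 ≈ -19.555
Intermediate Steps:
y(O) = 2*O*(16 + O) (y(O) = (16 + O)*(2*O) = 2*O*(16 + O))
t/(1019 + 1434) + y(58)/40132 = -48493/(1019 + 1434) + (2*58*(16 + 58))/40132 = -48493/2453 + (2*58*74)*(1/40132) = -48493*1/2453 + 8584*(1/40132) = -48493/2453 + 2146/10033 = -481266131/24610949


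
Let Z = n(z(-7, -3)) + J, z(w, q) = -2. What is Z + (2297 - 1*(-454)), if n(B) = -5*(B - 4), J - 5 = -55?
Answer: 2731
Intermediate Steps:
J = -50 (J = 5 - 55 = -50)
n(B) = 20 - 5*B (n(B) = -5*(-4 + B) = 20 - 5*B)
Z = -20 (Z = (20 - 5*(-2)) - 50 = (20 + 10) - 50 = 30 - 50 = -20)
Z + (2297 - 1*(-454)) = -20 + (2297 - 1*(-454)) = -20 + (2297 + 454) = -20 + 2751 = 2731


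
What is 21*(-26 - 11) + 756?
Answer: -21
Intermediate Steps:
21*(-26 - 11) + 756 = 21*(-37) + 756 = -777 + 756 = -21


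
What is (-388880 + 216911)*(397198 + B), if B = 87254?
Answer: -83310725988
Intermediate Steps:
(-388880 + 216911)*(397198 + B) = (-388880 + 216911)*(397198 + 87254) = -171969*484452 = -83310725988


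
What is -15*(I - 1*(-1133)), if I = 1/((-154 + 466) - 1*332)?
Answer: -67977/4 ≈ -16994.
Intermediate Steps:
I = -1/20 (I = 1/(312 - 332) = 1/(-20) = -1/20 ≈ -0.050000)
-15*(I - 1*(-1133)) = -15*(-1/20 - 1*(-1133)) = -15*(-1/20 + 1133) = -15*22659/20 = -67977/4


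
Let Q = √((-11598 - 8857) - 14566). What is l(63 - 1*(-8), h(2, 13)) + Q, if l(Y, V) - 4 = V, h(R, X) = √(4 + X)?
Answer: 4 + √17 + I*√35021 ≈ 8.1231 + 187.14*I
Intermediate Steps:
l(Y, V) = 4 + V
Q = I*√35021 (Q = √(-20455 - 14566) = √(-35021) = I*√35021 ≈ 187.14*I)
l(63 - 1*(-8), h(2, 13)) + Q = (4 + √(4 + 13)) + I*√35021 = (4 + √17) + I*√35021 = 4 + √17 + I*√35021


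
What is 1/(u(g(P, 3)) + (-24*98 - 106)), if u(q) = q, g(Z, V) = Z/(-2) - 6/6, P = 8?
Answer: -1/2463 ≈ -0.00040601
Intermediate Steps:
g(Z, V) = -1 - Z/2 (g(Z, V) = Z*(-½) - 6*⅙ = -Z/2 - 1 = -1 - Z/2)
1/(u(g(P, 3)) + (-24*98 - 106)) = 1/((-1 - ½*8) + (-24*98 - 106)) = 1/((-1 - 4) + (-2352 - 106)) = 1/(-5 - 2458) = 1/(-2463) = -1/2463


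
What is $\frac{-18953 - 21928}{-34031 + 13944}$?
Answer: $\frac{40881}{20087} \approx 2.0352$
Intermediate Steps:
$\frac{-18953 - 21928}{-34031 + 13944} = - \frac{40881}{-20087} = \left(-40881\right) \left(- \frac{1}{20087}\right) = \frac{40881}{20087}$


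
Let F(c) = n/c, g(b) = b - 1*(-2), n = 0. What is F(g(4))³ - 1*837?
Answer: -837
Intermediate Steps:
g(b) = 2 + b (g(b) = b + 2 = 2 + b)
F(c) = 0 (F(c) = 0/c = 0)
F(g(4))³ - 1*837 = 0³ - 1*837 = 0 - 837 = -837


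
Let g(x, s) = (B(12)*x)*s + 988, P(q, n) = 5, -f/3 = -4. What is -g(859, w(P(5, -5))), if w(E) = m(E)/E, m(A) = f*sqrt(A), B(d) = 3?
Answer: -988 - 30924*sqrt(5)/5 ≈ -14818.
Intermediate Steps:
f = 12 (f = -3*(-4) = 12)
m(A) = 12*sqrt(A)
w(E) = 12/sqrt(E) (w(E) = (12*sqrt(E))/E = 12/sqrt(E))
g(x, s) = 988 + 3*s*x (g(x, s) = (3*x)*s + 988 = 3*s*x + 988 = 988 + 3*s*x)
-g(859, w(P(5, -5))) = -(988 + 3*(12/sqrt(5))*859) = -(988 + 3*(12*(sqrt(5)/5))*859) = -(988 + 3*(12*sqrt(5)/5)*859) = -(988 + 30924*sqrt(5)/5) = -988 - 30924*sqrt(5)/5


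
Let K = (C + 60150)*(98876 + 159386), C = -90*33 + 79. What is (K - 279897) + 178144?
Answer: 14787722105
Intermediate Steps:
C = -2891 (C = -2970 + 79 = -2891)
K = 14787823858 (K = (-2891 + 60150)*(98876 + 159386) = 57259*258262 = 14787823858)
(K - 279897) + 178144 = (14787823858 - 279897) + 178144 = 14787543961 + 178144 = 14787722105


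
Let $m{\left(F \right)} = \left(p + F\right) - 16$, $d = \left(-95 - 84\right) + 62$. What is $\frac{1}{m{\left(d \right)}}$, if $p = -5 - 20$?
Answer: $- \frac{1}{158} \approx -0.0063291$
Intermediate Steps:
$p = -25$ ($p = -5 - 20 = -25$)
$d = -117$ ($d = -179 + 62 = -117$)
$m{\left(F \right)} = -41 + F$ ($m{\left(F \right)} = \left(-25 + F\right) - 16 = -41 + F$)
$\frac{1}{m{\left(d \right)}} = \frac{1}{-41 - 117} = \frac{1}{-158} = - \frac{1}{158}$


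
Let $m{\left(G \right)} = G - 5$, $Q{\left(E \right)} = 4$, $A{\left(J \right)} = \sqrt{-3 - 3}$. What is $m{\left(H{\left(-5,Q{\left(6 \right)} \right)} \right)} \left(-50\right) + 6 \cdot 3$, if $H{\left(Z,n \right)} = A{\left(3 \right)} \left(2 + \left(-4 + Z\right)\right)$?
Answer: $268 + 350 i \sqrt{6} \approx 268.0 + 857.32 i$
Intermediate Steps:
$A{\left(J \right)} = i \sqrt{6}$ ($A{\left(J \right)} = \sqrt{-6} = i \sqrt{6}$)
$H{\left(Z,n \right)} = i \sqrt{6} \left(-2 + Z\right)$ ($H{\left(Z,n \right)} = i \sqrt{6} \left(2 + \left(-4 + Z\right)\right) = i \sqrt{6} \left(-2 + Z\right)$)
$m{\left(G \right)} = -5 + G$
$m{\left(H{\left(-5,Q{\left(6 \right)} \right)} \right)} \left(-50\right) + 6 \cdot 3 = \left(-5 + i \sqrt{6} \left(-2 - 5\right)\right) \left(-50\right) + 6 \cdot 3 = \left(-5 + i \sqrt{6} \left(-7\right)\right) \left(-50\right) + 18 = \left(-5 - 7 i \sqrt{6}\right) \left(-50\right) + 18 = \left(250 + 350 i \sqrt{6}\right) + 18 = 268 + 350 i \sqrt{6}$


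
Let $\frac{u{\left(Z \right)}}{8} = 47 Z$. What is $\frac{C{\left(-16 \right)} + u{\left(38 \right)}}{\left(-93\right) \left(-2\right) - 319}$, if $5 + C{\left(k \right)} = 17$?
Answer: $- \frac{14300}{133} \approx -107.52$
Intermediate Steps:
$C{\left(k \right)} = 12$ ($C{\left(k \right)} = -5 + 17 = 12$)
$u{\left(Z \right)} = 376 Z$ ($u{\left(Z \right)} = 8 \cdot 47 Z = 376 Z$)
$\frac{C{\left(-16 \right)} + u{\left(38 \right)}}{\left(-93\right) \left(-2\right) - 319} = \frac{12 + 376 \cdot 38}{\left(-93\right) \left(-2\right) - 319} = \frac{12 + 14288}{186 - 319} = \frac{14300}{-133} = 14300 \left(- \frac{1}{133}\right) = - \frac{14300}{133}$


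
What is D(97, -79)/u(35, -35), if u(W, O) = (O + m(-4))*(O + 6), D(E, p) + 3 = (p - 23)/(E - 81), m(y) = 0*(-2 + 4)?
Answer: -15/1624 ≈ -0.0092365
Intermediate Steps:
m(y) = 0 (m(y) = 0*2 = 0)
D(E, p) = -3 + (-23 + p)/(-81 + E) (D(E, p) = -3 + (p - 23)/(E - 81) = -3 + (-23 + p)/(-81 + E))
u(W, O) = O*(6 + O) (u(W, O) = (O + 0)*(O + 6) = O*(6 + O))
D(97, -79)/u(35, -35) = ((220 - 79 - 3*97)/(-81 + 97))/((-35*(6 - 35))) = ((220 - 79 - 291)/16)/((-35*(-29))) = ((1/16)*(-150))/1015 = -75/8*1/1015 = -15/1624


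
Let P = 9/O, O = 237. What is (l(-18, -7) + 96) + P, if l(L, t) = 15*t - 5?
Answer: -1103/79 ≈ -13.962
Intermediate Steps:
l(L, t) = -5 + 15*t
P = 3/79 (P = 9/237 = 9*(1/237) = 3/79 ≈ 0.037975)
(l(-18, -7) + 96) + P = ((-5 + 15*(-7)) + 96) + 3/79 = ((-5 - 105) + 96) + 3/79 = (-110 + 96) + 3/79 = -14 + 3/79 = -1103/79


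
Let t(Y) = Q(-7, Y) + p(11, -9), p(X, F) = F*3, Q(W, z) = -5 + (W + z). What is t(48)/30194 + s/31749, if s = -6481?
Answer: -195401573/958629306 ≈ -0.20383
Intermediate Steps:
Q(W, z) = -5 + W + z
p(X, F) = 3*F
t(Y) = -39 + Y (t(Y) = (-5 - 7 + Y) + 3*(-9) = (-12 + Y) - 27 = -39 + Y)
t(48)/30194 + s/31749 = (-39 + 48)/30194 - 6481/31749 = 9*(1/30194) - 6481*1/31749 = 9/30194 - 6481/31749 = -195401573/958629306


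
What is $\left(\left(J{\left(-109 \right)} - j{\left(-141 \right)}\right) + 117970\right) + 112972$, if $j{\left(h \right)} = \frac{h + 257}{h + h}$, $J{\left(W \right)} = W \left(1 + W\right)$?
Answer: $\frac{34222732}{141} \approx 2.4271 \cdot 10^{5}$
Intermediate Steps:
$j{\left(h \right)} = \frac{257 + h}{2 h}$
$\left(\left(J{\left(-109 \right)} - j{\left(-141 \right)}\right) + 117970\right) + 112972 = \left(\left(- 109 \left(1 - 109\right) - \frac{257 - 141}{2 \left(-141\right)}\right) + 117970\right) + 112972 = \left(\left(\left(-109\right) \left(-108\right) - \frac{1}{2} \left(- \frac{1}{141}\right) 116\right) + 117970\right) + 112972 = \left(\left(11772 - - \frac{58}{141}\right) + 117970\right) + 112972 = \left(\left(11772 + \frac{58}{141}\right) + 117970\right) + 112972 = \left(\frac{1659910}{141} + 117970\right) + 112972 = \frac{18293680}{141} + 112972 = \frac{34222732}{141}$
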